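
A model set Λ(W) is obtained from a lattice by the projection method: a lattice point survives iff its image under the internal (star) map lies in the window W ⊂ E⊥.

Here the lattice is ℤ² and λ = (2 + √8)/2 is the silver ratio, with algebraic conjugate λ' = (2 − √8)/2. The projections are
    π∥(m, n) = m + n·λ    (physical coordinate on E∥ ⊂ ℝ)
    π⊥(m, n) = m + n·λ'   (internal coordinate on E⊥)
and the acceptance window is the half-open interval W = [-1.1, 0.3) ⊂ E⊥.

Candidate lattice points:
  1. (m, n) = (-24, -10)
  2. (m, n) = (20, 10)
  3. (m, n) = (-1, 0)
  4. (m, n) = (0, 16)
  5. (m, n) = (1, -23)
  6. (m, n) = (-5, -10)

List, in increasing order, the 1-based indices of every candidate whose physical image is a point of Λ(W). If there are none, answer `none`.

3, 6

Numerically λ ≈ 2.4142 and λ' = −1/λ ≈ -0.4142.
#1 (-24,-10): internal coord -24 + (-10)·λ' = -19.8579; -19.8579 ∉ [-1.1, 0.3) → out
#2 (20,10): internal coord 20 + (10)·λ' = +15.8579; +15.8579 ∉ [-1.1, 0.3) → out
#3 (-1,0): internal coord -1 + (0)·λ' = -1.0000; -1.0000 ∈ [-1.1, 0.3) → IN Λ
#4 (0,16): internal coord 0 + (16)·λ' = -6.6274; -6.6274 ∉ [-1.1, 0.3) → out
#5 (1,-23): internal coord 1 + (-23)·λ' = +10.5269; +10.5269 ∉ [-1.1, 0.3) → out
#6 (-5,-10): internal coord -5 + (-10)·λ' = -0.8579; -0.8579 ∈ [-1.1, 0.3) → IN Λ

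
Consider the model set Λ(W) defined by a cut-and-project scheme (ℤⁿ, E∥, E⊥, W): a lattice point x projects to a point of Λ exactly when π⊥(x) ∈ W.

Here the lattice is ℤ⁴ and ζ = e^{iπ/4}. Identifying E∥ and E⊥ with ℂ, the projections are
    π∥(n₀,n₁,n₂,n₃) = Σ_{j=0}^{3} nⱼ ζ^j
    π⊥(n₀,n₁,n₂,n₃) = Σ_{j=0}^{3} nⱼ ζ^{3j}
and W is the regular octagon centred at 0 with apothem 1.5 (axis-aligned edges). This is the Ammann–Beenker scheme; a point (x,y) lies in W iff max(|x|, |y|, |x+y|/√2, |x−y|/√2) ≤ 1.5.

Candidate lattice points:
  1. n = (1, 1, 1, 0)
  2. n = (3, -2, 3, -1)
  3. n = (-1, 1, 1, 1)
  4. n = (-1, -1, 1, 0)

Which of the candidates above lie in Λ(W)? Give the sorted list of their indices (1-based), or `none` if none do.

Internal map: ζ^{3j} for j=0..3 gives (1,0), (−√2/2,√2/2), (0,−1), (√2/2,√2/2).
candidate 1: n = (1, 1, 1, 0) → π⊥ ≈ (+0.292893, -0.292893); max(|x|,|y|,|x±y|/√2) = 0.414214 ≤ 1.5 ⇒ ∈ W
candidate 2: n = (3, -2, 3, -1) → π⊥ ≈ (+3.707107, -5.121320); max(|x|,|y|,|x±y|/√2) = 6.242641 > 1.5 ⇒ ∉ W
candidate 3: n = (-1, 1, 1, 1) → π⊥ ≈ (-1.000000, +0.414214); max(|x|,|y|,|x±y|/√2) = 1.000000 ≤ 1.5 ⇒ ∈ W
candidate 4: n = (-1, -1, 1, 0) → π⊥ ≈ (-0.292893, -1.707107); max(|x|,|y|,|x±y|/√2) = 1.707107 > 1.5 ⇒ ∉ W

1, 3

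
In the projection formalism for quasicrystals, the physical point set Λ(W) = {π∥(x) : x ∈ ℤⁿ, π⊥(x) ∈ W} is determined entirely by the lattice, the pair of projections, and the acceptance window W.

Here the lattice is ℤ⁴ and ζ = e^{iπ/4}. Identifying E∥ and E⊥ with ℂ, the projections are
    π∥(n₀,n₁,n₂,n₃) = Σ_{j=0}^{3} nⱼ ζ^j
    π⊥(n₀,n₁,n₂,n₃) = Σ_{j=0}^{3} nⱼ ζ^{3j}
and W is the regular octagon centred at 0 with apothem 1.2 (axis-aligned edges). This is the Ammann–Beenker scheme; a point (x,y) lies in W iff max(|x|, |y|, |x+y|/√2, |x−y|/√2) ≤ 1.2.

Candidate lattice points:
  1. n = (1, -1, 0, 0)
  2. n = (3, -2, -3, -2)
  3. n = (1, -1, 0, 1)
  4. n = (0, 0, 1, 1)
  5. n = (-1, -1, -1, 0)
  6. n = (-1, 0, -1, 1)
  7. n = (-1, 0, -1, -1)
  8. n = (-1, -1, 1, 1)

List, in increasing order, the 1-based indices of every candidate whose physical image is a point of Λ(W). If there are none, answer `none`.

4, 5, 8

π⊥(n) = n₀ + n₁ζ³ + n₂ζ⁶ + n₃ζ⁹ where ζ = e^{iπ/4}.
#1 (1, -1, 0, 0): internal (1.707107, -0.707107); octagon support 1.707107 vs apothem 1.2 → ∉ W
#2 (3, -2, -3, -2): internal (3.000000, 0.171573); octagon support 3.000000 vs apothem 1.2 → ∉ W
#3 (1, -1, 0, 1): internal (2.414214, 0.000000); octagon support 2.414214 vs apothem 1.2 → ∉ W
#4 (0, 0, 1, 1): internal (0.707107, -0.292893); octagon support 0.707107 vs apothem 1.2 → ∈ W
#5 (-1, -1, -1, 0): internal (-0.292893, 0.292893); octagon support 0.414214 vs apothem 1.2 → ∈ W
#6 (-1, 0, -1, 1): internal (-0.292893, 1.707107); octagon support 1.707107 vs apothem 1.2 → ∉ W
#7 (-1, 0, -1, -1): internal (-1.707107, 0.292893); octagon support 1.707107 vs apothem 1.2 → ∉ W
#8 (-1, -1, 1, 1): internal (0.414214, -1.000000); octagon support 1.000000 vs apothem 1.2 → ∈ W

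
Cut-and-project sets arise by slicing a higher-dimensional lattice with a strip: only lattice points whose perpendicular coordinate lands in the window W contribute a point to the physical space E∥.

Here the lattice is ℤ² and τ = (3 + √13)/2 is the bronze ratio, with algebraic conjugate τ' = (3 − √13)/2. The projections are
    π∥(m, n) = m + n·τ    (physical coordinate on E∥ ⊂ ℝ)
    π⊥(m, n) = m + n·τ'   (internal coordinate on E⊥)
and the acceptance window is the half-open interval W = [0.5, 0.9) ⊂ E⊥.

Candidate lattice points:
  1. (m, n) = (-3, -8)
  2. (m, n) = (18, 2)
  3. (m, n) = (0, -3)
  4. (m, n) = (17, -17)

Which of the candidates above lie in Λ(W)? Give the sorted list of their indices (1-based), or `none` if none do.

τ' = (3−√13)/2 ≈ -0.30278.
[1] lift (-3,-8): star map gives -0.57779; window check 0.5 ≤ -0.57779 < 0.9 is false → out
[2] lift (18,2): star map gives 17.39445; window check 0.5 ≤ 17.39445 < 0.9 is false → out
[3] lift (0,-3): star map gives 0.90833; window check 0.5 ≤ 0.90833 < 0.9 is false → out
[4] lift (17,-17): star map gives 22.14719; window check 0.5 ≤ 22.14719 < 0.9 is false → out

none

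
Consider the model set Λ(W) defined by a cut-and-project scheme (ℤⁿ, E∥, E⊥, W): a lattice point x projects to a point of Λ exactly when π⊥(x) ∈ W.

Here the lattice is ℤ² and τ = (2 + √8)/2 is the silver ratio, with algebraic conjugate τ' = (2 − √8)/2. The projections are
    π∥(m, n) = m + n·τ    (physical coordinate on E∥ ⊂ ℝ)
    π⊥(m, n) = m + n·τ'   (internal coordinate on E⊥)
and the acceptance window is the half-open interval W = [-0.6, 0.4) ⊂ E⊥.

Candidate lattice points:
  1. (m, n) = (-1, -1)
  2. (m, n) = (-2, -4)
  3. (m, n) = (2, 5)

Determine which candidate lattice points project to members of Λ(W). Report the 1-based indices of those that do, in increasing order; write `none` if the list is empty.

1, 2, 3

Compute τ' = (2−√8)/2 = -0.414214, so π⊥(m,n) = m -0.414214·n.
[1] lift (-1,-1): star map gives -0.585786; window check -0.6 ≤ -0.585786 < 0.4 is true → IN Λ
[2] lift (-2,-4): star map gives -0.343146; window check -0.6 ≤ -0.343146 < 0.4 is true → IN Λ
[3] lift (2,5): star map gives -0.071068; window check -0.6 ≤ -0.071068 < 0.4 is true → IN Λ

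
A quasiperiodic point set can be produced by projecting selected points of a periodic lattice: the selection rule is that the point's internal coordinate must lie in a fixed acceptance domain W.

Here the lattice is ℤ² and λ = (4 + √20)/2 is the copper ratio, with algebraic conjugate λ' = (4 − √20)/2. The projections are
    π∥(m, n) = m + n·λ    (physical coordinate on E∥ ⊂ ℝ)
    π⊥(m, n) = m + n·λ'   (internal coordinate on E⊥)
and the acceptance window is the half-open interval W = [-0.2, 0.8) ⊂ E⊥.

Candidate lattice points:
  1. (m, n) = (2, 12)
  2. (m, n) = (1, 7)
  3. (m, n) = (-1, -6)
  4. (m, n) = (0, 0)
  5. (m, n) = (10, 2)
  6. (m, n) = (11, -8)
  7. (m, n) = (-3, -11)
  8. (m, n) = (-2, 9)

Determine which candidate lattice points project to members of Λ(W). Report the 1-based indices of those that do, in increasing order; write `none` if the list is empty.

Compute λ' = (4−√20)/2 = -0.236068, so π⊥(m,n) = m -0.236068·n.
[1] lift (2,12): star map gives -0.832816; window check -0.2 ≤ -0.832816 < 0.8 is false → out
[2] lift (1,7): star map gives -0.652476; window check -0.2 ≤ -0.652476 < 0.8 is false → out
[3] lift (-1,-6): star map gives 0.416408; window check -0.2 ≤ 0.416408 < 0.8 is true → IN Λ
[4] lift (0,0): star map gives 0.000000; window check -0.2 ≤ 0.000000 < 0.8 is true → IN Λ
[5] lift (10,2): star map gives 9.527864; window check -0.2 ≤ 9.527864 < 0.8 is false → out
[6] lift (11,-8): star map gives 12.888544; window check -0.2 ≤ 12.888544 < 0.8 is false → out
[7] lift (-3,-11): star map gives -0.403252; window check -0.2 ≤ -0.403252 < 0.8 is false → out
[8] lift (-2,9): star map gives -4.124612; window check -0.2 ≤ -4.124612 < 0.8 is false → out

3, 4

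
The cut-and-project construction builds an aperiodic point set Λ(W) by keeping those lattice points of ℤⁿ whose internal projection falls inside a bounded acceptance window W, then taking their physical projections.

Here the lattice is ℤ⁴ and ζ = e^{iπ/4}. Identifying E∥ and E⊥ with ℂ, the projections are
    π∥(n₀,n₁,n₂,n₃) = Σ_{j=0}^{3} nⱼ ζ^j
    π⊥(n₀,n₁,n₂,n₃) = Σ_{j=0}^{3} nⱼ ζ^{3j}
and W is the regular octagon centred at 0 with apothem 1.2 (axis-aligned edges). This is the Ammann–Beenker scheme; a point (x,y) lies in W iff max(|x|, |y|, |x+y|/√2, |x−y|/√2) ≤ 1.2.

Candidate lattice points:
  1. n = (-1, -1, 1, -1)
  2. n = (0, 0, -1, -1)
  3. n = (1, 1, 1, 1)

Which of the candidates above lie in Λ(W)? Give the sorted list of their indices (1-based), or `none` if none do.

2, 3

Internal map: ζ^{3j} for j=0..3 gives (1,0), (−√2/2,√2/2), (0,−1), (√2/2,√2/2).
#1 (-1, -1, 1, -1): internal (-1.000000, -2.414214); octagon support 2.414214 vs apothem 1.2 → ∉ W
#2 (0, 0, -1, -1): internal (-0.707107, 0.292893); octagon support 0.707107 vs apothem 1.2 → ∈ W
#3 (1, 1, 1, 1): internal (1.000000, 0.414214); octagon support 1.000000 vs apothem 1.2 → ∈ W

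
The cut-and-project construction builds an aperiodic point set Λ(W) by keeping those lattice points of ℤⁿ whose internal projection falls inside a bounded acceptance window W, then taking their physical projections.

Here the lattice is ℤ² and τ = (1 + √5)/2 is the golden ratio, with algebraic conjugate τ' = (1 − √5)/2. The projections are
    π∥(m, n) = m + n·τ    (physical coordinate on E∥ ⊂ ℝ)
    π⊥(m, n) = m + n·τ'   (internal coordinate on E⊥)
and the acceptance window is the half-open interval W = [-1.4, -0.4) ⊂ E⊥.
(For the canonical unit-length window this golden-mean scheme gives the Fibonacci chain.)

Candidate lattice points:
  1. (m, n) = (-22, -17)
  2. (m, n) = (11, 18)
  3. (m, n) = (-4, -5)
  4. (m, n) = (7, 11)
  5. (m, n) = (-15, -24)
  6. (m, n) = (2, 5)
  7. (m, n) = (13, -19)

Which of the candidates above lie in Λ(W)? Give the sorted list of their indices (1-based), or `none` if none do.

τ' = (1−√5)/2 ≈ -0.6180.
#1 (-22,-17): internal coord -22 + (-17)·τ' = -11.4934; -11.4934 ∉ [-1.4, -0.4) → out
#2 (11,18): internal coord 11 + (18)·τ' = -0.1246; -0.1246 ∉ [-1.4, -0.4) → out
#3 (-4,-5): internal coord -4 + (-5)·τ' = -0.9098; -0.9098 ∈ [-1.4, -0.4) → IN Λ
#4 (7,11): internal coord 7 + (11)·τ' = +0.2016; +0.2016 ∉ [-1.4, -0.4) → out
#5 (-15,-24): internal coord -15 + (-24)·τ' = -0.1672; -0.1672 ∉ [-1.4, -0.4) → out
#6 (2,5): internal coord 2 + (5)·τ' = -1.0902; -1.0902 ∈ [-1.4, -0.4) → IN Λ
#7 (13,-19): internal coord 13 + (-19)·τ' = +24.7426; +24.7426 ∉ [-1.4, -0.4) → out

3, 6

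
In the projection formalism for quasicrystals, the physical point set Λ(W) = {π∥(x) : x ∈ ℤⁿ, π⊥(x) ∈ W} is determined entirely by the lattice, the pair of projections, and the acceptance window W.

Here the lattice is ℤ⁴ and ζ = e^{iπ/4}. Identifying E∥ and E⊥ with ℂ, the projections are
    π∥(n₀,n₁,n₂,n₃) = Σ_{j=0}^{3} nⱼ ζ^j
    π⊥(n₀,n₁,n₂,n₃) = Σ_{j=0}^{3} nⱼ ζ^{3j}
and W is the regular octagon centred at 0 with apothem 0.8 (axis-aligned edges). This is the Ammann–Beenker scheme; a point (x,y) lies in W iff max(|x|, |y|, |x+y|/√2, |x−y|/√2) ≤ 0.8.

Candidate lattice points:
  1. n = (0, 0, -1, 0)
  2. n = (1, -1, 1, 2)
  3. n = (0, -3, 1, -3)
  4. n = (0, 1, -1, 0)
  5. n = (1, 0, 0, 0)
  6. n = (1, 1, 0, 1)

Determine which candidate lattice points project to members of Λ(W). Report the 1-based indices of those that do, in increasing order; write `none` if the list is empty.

With ζ = e^{iπ/4} the internal vectors are ζ^0,ζ^3,ζ^6,ζ^9.
#1 (0, 0, -1, 0): internal (0.00000, 1.00000); octagon support 1.00000 vs apothem 0.8 → ∉ W
#2 (1, -1, 1, 2): internal (3.12132, -0.29289); octagon support 3.12132 vs apothem 0.8 → ∉ W
#3 (0, -3, 1, -3): internal (0.00000, -5.24264); octagon support 5.24264 vs apothem 0.8 → ∉ W
#4 (0, 1, -1, 0): internal (-0.70711, 1.70711); octagon support 1.70711 vs apothem 0.8 → ∉ W
#5 (1, 0, 0, 0): internal (1.00000, 0.00000); octagon support 1.00000 vs apothem 0.8 → ∉ W
#6 (1, 1, 0, 1): internal (1.00000, 1.41421); octagon support 1.70711 vs apothem 0.8 → ∉ W

none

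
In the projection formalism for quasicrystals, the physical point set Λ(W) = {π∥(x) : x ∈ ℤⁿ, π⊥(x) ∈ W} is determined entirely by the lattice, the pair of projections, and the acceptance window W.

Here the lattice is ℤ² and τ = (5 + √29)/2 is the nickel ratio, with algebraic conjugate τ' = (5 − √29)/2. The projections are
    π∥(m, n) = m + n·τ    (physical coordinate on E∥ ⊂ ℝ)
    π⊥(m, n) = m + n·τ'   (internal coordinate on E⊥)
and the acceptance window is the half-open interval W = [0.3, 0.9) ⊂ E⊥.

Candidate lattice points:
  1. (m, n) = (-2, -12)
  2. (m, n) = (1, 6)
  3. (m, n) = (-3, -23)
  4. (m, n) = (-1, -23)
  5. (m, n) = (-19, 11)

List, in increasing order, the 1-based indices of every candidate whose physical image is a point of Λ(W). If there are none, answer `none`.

1

Compute τ' = (5−√29)/2 = -0.192582, so π⊥(m,n) = m -0.192582·n.
[1] lift (-2,-12): star map gives 0.310989; window check 0.3 ≤ 0.310989 < 0.9 is true → IN Λ
[2] lift (1,6): star map gives -0.155494; window check 0.3 ≤ -0.155494 < 0.9 is false → out
[3] lift (-3,-23): star map gives 1.429395; window check 0.3 ≤ 1.429395 < 0.9 is false → out
[4] lift (-1,-23): star map gives 3.429395; window check 0.3 ≤ 3.429395 < 0.9 is false → out
[5] lift (-19,11): star map gives -21.118406; window check 0.3 ≤ -21.118406 < 0.9 is false → out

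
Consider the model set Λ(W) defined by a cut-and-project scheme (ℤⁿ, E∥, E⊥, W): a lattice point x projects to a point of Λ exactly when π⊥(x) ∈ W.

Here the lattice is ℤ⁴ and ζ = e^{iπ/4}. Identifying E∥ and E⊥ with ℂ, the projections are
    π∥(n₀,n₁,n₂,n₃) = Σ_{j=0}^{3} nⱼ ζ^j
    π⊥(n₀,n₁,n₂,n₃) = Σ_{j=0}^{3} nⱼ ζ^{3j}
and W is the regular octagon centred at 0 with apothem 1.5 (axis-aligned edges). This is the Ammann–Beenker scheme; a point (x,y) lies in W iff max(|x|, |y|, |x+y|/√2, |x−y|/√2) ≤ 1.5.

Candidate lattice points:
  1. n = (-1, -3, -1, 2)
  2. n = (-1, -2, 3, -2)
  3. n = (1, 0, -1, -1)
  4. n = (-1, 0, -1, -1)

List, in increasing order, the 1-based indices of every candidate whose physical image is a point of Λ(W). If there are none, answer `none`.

Internal map: ζ^{3j} for j=0..3 gives (1,0), (−√2/2,√2/2), (0,−1), (√2/2,√2/2).
candidate 1: n = (-1, -3, -1, 2) → π⊥ ≈ (+2.535534, +0.292893); max(|x|,|y|,|x±y|/√2) = 2.535534 > 1.5 ⇒ ∉ W
candidate 2: n = (-1, -2, 3, -2) → π⊥ ≈ (-1.000000, -5.828427); max(|x|,|y|,|x±y|/√2) = 5.828427 > 1.5 ⇒ ∉ W
candidate 3: n = (1, 0, -1, -1) → π⊥ ≈ (+0.292893, +0.292893); max(|x|,|y|,|x±y|/√2) = 0.414214 ≤ 1.5 ⇒ ∈ W
candidate 4: n = (-1, 0, -1, -1) → π⊥ ≈ (-1.707107, +0.292893); max(|x|,|y|,|x±y|/√2) = 1.707107 > 1.5 ⇒ ∉ W

3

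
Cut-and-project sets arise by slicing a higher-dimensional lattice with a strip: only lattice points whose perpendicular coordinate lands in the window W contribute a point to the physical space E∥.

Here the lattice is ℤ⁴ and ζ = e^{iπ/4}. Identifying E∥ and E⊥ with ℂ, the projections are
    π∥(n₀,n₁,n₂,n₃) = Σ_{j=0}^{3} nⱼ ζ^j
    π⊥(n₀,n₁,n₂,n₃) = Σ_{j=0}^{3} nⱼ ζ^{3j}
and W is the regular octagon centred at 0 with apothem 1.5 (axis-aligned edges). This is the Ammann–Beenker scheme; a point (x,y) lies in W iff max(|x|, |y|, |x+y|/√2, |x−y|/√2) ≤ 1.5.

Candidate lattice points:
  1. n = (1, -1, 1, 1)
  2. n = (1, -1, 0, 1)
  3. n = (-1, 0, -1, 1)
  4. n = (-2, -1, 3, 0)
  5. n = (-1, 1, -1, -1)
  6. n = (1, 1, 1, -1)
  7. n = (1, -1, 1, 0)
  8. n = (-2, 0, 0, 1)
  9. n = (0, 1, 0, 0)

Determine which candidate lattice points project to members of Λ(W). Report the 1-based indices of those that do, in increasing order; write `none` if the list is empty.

π⊥(n) = n₀ + n₁ζ³ + n₂ζ⁶ + n₃ζ⁹ where ζ = e^{iπ/4}.
candidate 1: n = (1, -1, 1, 1) → π⊥ ≈ (+2.4142, -1.0000); max(|x|,|y|,|x±y|/√2) = 2.4142 > 1.5 ⇒ ∉ W
candidate 2: n = (1, -1, 0, 1) → π⊥ ≈ (+2.4142, +0.0000); max(|x|,|y|,|x±y|/√2) = 2.4142 > 1.5 ⇒ ∉ W
candidate 3: n = (-1, 0, -1, 1) → π⊥ ≈ (-0.2929, +1.7071); max(|x|,|y|,|x±y|/√2) = 1.7071 > 1.5 ⇒ ∉ W
candidate 4: n = (-2, -1, 3, 0) → π⊥ ≈ (-1.2929, -3.7071); max(|x|,|y|,|x±y|/√2) = 3.7071 > 1.5 ⇒ ∉ W
candidate 5: n = (-1, 1, -1, -1) → π⊥ ≈ (-2.4142, +1.0000); max(|x|,|y|,|x±y|/√2) = 2.4142 > 1.5 ⇒ ∉ W
candidate 6: n = (1, 1, 1, -1) → π⊥ ≈ (-0.4142, -1.0000); max(|x|,|y|,|x±y|/√2) = 1.0000 ≤ 1.5 ⇒ ∈ W
candidate 7: n = (1, -1, 1, 0) → π⊥ ≈ (+1.7071, -1.7071); max(|x|,|y|,|x±y|/√2) = 2.4142 > 1.5 ⇒ ∉ W
candidate 8: n = (-2, 0, 0, 1) → π⊥ ≈ (-1.2929, +0.7071); max(|x|,|y|,|x±y|/√2) = 1.4142 ≤ 1.5 ⇒ ∈ W
candidate 9: n = (0, 1, 0, 0) → π⊥ ≈ (-0.7071, +0.7071); max(|x|,|y|,|x±y|/√2) = 1.0000 ≤ 1.5 ⇒ ∈ W

6, 8, 9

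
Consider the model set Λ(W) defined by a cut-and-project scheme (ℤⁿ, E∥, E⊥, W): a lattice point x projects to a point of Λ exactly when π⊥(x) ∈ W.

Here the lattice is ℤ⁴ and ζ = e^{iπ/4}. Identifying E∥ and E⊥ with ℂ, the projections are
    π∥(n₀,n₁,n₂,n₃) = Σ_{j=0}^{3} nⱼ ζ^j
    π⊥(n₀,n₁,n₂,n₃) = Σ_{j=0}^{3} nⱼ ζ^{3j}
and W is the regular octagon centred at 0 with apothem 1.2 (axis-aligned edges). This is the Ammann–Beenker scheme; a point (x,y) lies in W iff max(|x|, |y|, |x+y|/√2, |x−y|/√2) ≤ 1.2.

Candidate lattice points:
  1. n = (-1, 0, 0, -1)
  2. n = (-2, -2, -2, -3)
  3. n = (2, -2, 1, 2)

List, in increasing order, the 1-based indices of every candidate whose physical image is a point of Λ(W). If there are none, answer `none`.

none

With ζ = e^{iπ/4} the internal vectors are ζ^0,ζ^3,ζ^6,ζ^9.
candidate 1: n = (-1, 0, 0, -1) → π⊥ ≈ (-1.7071, -0.7071); max(|x|,|y|,|x±y|/√2) = 1.7071 > 1.2 ⇒ ∉ W
candidate 2: n = (-2, -2, -2, -3) → π⊥ ≈ (-2.7071, -1.5355); max(|x|,|y|,|x±y|/√2) = 3.0000 > 1.2 ⇒ ∉ W
candidate 3: n = (2, -2, 1, 2) → π⊥ ≈ (+4.8284, -1.0000); max(|x|,|y|,|x±y|/√2) = 4.8284 > 1.2 ⇒ ∉ W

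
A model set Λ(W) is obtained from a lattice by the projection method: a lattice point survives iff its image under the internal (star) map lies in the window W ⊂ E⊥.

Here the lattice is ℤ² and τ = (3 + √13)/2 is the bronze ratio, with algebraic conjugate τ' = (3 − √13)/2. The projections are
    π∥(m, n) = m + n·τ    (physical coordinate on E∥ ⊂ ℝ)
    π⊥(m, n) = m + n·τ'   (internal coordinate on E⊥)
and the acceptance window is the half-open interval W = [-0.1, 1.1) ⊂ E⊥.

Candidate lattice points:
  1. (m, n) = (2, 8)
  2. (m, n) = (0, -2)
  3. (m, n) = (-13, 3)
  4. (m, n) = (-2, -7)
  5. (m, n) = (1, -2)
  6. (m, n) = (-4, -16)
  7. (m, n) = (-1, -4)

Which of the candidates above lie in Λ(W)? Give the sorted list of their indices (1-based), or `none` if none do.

Numerically τ ≈ 3.3028 and τ' = −1/τ ≈ -0.3028.
candidate 1: (m,n)=(2,8) → π∥ = 2+8·τ ≈ 28.4222, π⊥ = 2+8·τ' ≈ -0.4222 ∉ [-0.1, 1.1) ⇒ out
candidate 2: (m,n)=(0,-2) → π∥ = 0-2·τ ≈ -6.6056, π⊥ = 0-2·τ' ≈ 0.6056 ∈ [-0.1, 1.1) ⇒ IN Λ
candidate 3: (m,n)=(-13,3) → π∥ = -13+3·τ ≈ -3.0917, π⊥ = -13+3·τ' ≈ -13.9083 ∉ [-0.1, 1.1) ⇒ out
candidate 4: (m,n)=(-2,-7) → π∥ = -2-7·τ ≈ -25.1194, π⊥ = -2-7·τ' ≈ 0.1194 ∈ [-0.1, 1.1) ⇒ IN Λ
candidate 5: (m,n)=(1,-2) → π∥ = 1-2·τ ≈ -5.6056, π⊥ = 1-2·τ' ≈ 1.6056 ∉ [-0.1, 1.1) ⇒ out
candidate 6: (m,n)=(-4,-16) → π∥ = -4-16·τ ≈ -56.8444, π⊥ = -4-16·τ' ≈ 0.8444 ∈ [-0.1, 1.1) ⇒ IN Λ
candidate 7: (m,n)=(-1,-4) → π∥ = -1-4·τ ≈ -14.2111, π⊥ = -1-4·τ' ≈ 0.2111 ∈ [-0.1, 1.1) ⇒ IN Λ

2, 4, 6, 7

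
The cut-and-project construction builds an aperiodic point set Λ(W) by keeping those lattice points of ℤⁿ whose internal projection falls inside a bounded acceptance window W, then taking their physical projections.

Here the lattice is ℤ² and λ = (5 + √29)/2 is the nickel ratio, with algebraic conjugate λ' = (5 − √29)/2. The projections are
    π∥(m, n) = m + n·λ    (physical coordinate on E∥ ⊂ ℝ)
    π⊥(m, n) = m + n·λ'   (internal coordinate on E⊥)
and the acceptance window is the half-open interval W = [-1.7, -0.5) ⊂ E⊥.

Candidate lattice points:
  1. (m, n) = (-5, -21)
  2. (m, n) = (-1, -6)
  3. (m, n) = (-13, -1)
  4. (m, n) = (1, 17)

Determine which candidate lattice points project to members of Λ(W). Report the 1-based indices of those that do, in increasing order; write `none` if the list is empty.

1

Numerically λ ≈ 5.1926 and λ' = −1/λ ≈ -0.1926.
candidate 1: (m,n)=(-5,-21) → π∥ = -5-21·λ ≈ -114.0442, π⊥ = -5-21·λ' ≈ -0.9558 ∈ [-1.7, -0.5) ⇒ IN Λ
candidate 2: (m,n)=(-1,-6) → π∥ = -1-6·λ ≈ -32.1555, π⊥ = -1-6·λ' ≈ 0.1555 ∉ [-1.7, -0.5) ⇒ out
candidate 3: (m,n)=(-13,-1) → π∥ = -13-1·λ ≈ -18.1926, π⊥ = -13-1·λ' ≈ -12.8074 ∉ [-1.7, -0.5) ⇒ out
candidate 4: (m,n)=(1,17) → π∥ = 1+17·λ ≈ 89.2739, π⊥ = 1+17·λ' ≈ -2.2739 ∉ [-1.7, -0.5) ⇒ out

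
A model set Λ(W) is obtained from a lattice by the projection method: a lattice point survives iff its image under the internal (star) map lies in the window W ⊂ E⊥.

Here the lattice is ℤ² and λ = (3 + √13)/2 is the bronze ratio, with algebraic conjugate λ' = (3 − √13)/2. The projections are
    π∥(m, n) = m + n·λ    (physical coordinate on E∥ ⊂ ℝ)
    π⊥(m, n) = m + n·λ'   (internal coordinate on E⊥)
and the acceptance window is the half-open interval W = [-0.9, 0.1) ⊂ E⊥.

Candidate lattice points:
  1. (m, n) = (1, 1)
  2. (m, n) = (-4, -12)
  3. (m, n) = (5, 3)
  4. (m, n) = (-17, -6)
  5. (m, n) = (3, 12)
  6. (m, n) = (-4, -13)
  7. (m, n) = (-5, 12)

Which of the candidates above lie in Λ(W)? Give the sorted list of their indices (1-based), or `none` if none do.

2, 5, 6

Numerically λ ≈ 3.30278 and λ' = −1/λ ≈ -0.30278.
candidate 1: (m,n)=(1,1) → π∥ = 1+1·λ ≈ 4.30278, π⊥ = 1+1·λ' ≈ 0.69722 ∉ [-0.9, 0.1) ⇒ out
candidate 2: (m,n)=(-4,-12) → π∥ = -4-12·λ ≈ -43.63331, π⊥ = -4-12·λ' ≈ -0.36669 ∈ [-0.9, 0.1) ⇒ IN Λ
candidate 3: (m,n)=(5,3) → π∥ = 5+3·λ ≈ 14.90833, π⊥ = 5+3·λ' ≈ 4.09167 ∉ [-0.9, 0.1) ⇒ out
candidate 4: (m,n)=(-17,-6) → π∥ = -17-6·λ ≈ -36.81665, π⊥ = -17-6·λ' ≈ -15.18335 ∉ [-0.9, 0.1) ⇒ out
candidate 5: (m,n)=(3,12) → π∥ = 3+12·λ ≈ 42.63331, π⊥ = 3+12·λ' ≈ -0.63331 ∈ [-0.9, 0.1) ⇒ IN Λ
candidate 6: (m,n)=(-4,-13) → π∥ = -4-13·λ ≈ -46.93608, π⊥ = -4-13·λ' ≈ -0.06392 ∈ [-0.9, 0.1) ⇒ IN Λ
candidate 7: (m,n)=(-5,12) → π∥ = -5+12·λ ≈ 34.63331, π⊥ = -5+12·λ' ≈ -8.63331 ∉ [-0.9, 0.1) ⇒ out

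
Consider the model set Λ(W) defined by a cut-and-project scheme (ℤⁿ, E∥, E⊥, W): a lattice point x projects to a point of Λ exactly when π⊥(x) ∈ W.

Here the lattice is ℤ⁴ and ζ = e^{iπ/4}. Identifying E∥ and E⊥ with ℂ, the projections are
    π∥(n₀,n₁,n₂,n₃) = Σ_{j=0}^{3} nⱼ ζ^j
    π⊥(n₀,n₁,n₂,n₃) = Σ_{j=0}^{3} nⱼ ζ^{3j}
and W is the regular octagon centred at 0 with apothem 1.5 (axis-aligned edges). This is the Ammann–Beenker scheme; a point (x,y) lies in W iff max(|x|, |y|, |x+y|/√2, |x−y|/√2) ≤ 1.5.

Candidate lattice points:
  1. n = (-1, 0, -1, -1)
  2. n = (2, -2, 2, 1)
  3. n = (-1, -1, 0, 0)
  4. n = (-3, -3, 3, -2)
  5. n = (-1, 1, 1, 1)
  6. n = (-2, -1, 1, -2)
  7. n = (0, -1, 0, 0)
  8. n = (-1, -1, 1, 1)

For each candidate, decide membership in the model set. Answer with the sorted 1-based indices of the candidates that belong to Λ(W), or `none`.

π⊥(n) = n₀ + n₁ζ³ + n₂ζ⁶ + n₃ζ⁹ where ζ = e^{iπ/4}.
candidate 1: n = (-1, 0, -1, -1) → π⊥ ≈ (-1.70711, +0.29289); max(|x|,|y|,|x±y|/√2) = 1.70711 > 1.5 ⇒ ∉ W
candidate 2: n = (2, -2, 2, 1) → π⊥ ≈ (+4.12132, -2.70711); max(|x|,|y|,|x±y|/√2) = 4.82843 > 1.5 ⇒ ∉ W
candidate 3: n = (-1, -1, 0, 0) → π⊥ ≈ (-0.29289, -0.70711); max(|x|,|y|,|x±y|/√2) = 0.70711 ≤ 1.5 ⇒ ∈ W
candidate 4: n = (-3, -3, 3, -2) → π⊥ ≈ (-2.29289, -6.53553); max(|x|,|y|,|x±y|/√2) = 6.53553 > 1.5 ⇒ ∉ W
candidate 5: n = (-1, 1, 1, 1) → π⊥ ≈ (-1.00000, +0.41421); max(|x|,|y|,|x±y|/√2) = 1.00000 ≤ 1.5 ⇒ ∈ W
candidate 6: n = (-2, -1, 1, -2) → π⊥ ≈ (-2.70711, -3.12132); max(|x|,|y|,|x±y|/√2) = 4.12132 > 1.5 ⇒ ∉ W
candidate 7: n = (0, -1, 0, 0) → π⊥ ≈ (+0.70711, -0.70711); max(|x|,|y|,|x±y|/√2) = 1.00000 ≤ 1.5 ⇒ ∈ W
candidate 8: n = (-1, -1, 1, 1) → π⊥ ≈ (+0.41421, -1.00000); max(|x|,|y|,|x±y|/√2) = 1.00000 ≤ 1.5 ⇒ ∈ W

3, 5, 7, 8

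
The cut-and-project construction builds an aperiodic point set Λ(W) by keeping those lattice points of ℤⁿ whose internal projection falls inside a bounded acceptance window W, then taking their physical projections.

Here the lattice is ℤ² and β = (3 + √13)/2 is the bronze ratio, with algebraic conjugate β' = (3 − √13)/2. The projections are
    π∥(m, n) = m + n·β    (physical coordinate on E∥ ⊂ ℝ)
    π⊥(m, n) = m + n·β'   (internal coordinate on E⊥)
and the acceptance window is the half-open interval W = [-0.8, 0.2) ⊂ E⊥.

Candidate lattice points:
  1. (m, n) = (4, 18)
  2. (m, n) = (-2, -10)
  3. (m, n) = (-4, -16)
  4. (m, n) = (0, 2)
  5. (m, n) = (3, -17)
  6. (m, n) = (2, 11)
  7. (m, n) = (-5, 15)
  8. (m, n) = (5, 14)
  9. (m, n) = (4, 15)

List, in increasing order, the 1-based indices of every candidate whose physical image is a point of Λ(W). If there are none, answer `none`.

β' = (3−√13)/2 ≈ -0.3028.
[1] lift (4,18): star map gives -1.4500; window check -0.8 ≤ -1.4500 < 0.2 is false → out
[2] lift (-2,-10): star map gives 1.0278; window check -0.8 ≤ 1.0278 < 0.2 is false → out
[3] lift (-4,-16): star map gives 0.8444; window check -0.8 ≤ 0.8444 < 0.2 is false → out
[4] lift (0,2): star map gives -0.6056; window check -0.8 ≤ -0.6056 < 0.2 is true → IN Λ
[5] lift (3,-17): star map gives 8.1472; window check -0.8 ≤ 8.1472 < 0.2 is false → out
[6] lift (2,11): star map gives -1.3305; window check -0.8 ≤ -1.3305 < 0.2 is false → out
[7] lift (-5,15): star map gives -9.5416; window check -0.8 ≤ -9.5416 < 0.2 is false → out
[8] lift (5,14): star map gives 0.7611; window check -0.8 ≤ 0.7611 < 0.2 is false → out
[9] lift (4,15): star map gives -0.5416; window check -0.8 ≤ -0.5416 < 0.2 is true → IN Λ

4, 9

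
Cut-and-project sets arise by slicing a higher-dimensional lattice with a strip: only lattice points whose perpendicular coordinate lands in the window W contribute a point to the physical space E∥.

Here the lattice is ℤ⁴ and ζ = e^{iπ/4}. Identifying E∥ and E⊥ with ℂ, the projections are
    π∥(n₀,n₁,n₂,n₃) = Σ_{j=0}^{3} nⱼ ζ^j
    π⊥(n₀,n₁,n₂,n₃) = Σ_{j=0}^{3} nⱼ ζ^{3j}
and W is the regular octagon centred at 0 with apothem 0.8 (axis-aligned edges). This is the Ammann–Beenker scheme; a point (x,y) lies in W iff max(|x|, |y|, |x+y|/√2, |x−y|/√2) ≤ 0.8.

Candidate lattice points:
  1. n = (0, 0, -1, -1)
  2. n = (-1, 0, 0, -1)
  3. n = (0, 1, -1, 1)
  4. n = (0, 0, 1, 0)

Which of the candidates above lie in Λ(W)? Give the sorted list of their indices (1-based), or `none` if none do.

With ζ = e^{iπ/4} the internal vectors are ζ^0,ζ^3,ζ^6,ζ^9.
candidate 1: n = (0, 0, -1, -1) → π⊥ ≈ (-0.707107, +0.292893); max(|x|,|y|,|x±y|/√2) = 0.707107 ≤ 0.8 ⇒ ∈ W
candidate 2: n = (-1, 0, 0, -1) → π⊥ ≈ (-1.707107, -0.707107); max(|x|,|y|,|x±y|/√2) = 1.707107 > 0.8 ⇒ ∉ W
candidate 3: n = (0, 1, -1, 1) → π⊥ ≈ (+0.000000, +2.414214); max(|x|,|y|,|x±y|/√2) = 2.414214 > 0.8 ⇒ ∉ W
candidate 4: n = (0, 0, 1, 0) → π⊥ ≈ (+0.000000, -1.000000); max(|x|,|y|,|x±y|/√2) = 1.000000 > 0.8 ⇒ ∉ W

1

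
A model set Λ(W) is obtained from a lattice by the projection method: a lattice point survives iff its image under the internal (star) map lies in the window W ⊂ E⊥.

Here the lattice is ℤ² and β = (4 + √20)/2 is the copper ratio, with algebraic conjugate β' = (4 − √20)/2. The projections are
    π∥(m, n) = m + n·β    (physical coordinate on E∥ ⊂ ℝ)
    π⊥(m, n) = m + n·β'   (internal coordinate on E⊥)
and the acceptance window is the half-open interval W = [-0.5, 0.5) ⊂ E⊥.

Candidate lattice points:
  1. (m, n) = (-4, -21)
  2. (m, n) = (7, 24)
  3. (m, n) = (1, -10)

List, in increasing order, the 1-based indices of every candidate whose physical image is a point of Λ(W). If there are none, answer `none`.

Compute β' = (4−√20)/2 = -0.23607, so π⊥(m,n) = m -0.23607·n.
[1] lift (-4,-21): star map gives 0.95743; window check -0.5 ≤ 0.95743 < 0.5 is false → out
[2] lift (7,24): star map gives 1.33437; window check -0.5 ≤ 1.33437 < 0.5 is false → out
[3] lift (1,-10): star map gives 3.36068; window check -0.5 ≤ 3.36068 < 0.5 is false → out

none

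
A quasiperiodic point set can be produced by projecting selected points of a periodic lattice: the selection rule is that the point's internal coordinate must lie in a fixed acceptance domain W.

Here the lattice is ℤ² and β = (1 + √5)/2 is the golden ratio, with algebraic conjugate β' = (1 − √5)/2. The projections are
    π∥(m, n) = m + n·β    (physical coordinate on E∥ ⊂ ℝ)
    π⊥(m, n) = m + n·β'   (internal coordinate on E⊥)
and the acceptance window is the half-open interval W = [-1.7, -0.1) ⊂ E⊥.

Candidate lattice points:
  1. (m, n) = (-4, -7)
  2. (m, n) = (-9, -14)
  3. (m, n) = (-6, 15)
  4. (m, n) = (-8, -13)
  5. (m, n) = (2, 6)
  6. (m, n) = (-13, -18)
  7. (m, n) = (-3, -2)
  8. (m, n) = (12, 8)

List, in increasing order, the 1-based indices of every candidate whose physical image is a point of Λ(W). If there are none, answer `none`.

2

Numerically β ≈ 1.618034 and β' = −1/β ≈ -0.618034.
[1] lift (-4,-7): star map gives 0.326238; window check -1.7 ≤ 0.326238 < -0.1 is false → out
[2] lift (-9,-14): star map gives -0.347524; window check -1.7 ≤ -0.347524 < -0.1 is true → IN Λ
[3] lift (-6,15): star map gives -15.270510; window check -1.7 ≤ -15.270510 < -0.1 is false → out
[4] lift (-8,-13): star map gives 0.034442; window check -1.7 ≤ 0.034442 < -0.1 is false → out
[5] lift (2,6): star map gives -1.708204; window check -1.7 ≤ -1.708204 < -0.1 is false → out
[6] lift (-13,-18): star map gives -1.875388; window check -1.7 ≤ -1.875388 < -0.1 is false → out
[7] lift (-3,-2): star map gives -1.763932; window check -1.7 ≤ -1.763932 < -0.1 is false → out
[8] lift (12,8): star map gives 7.055728; window check -1.7 ≤ 7.055728 < -0.1 is false → out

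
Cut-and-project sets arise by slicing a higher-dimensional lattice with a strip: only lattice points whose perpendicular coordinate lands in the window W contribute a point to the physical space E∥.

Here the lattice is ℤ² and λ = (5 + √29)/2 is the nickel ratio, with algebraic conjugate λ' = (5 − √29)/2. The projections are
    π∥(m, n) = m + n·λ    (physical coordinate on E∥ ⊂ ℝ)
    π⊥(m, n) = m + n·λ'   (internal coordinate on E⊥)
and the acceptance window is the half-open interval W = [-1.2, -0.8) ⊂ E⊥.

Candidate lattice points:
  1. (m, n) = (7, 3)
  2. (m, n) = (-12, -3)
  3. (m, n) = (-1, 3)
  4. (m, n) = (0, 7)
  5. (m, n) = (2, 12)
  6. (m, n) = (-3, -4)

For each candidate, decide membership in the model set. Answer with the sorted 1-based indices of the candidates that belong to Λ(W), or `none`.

none

Numerically λ ≈ 5.1926 and λ' = −1/λ ≈ -0.1926.
candidate 1: (m,n)=(7,3) → π∥ = 7+3·λ ≈ 22.5777, π⊥ = 7+3·λ' ≈ 6.4223 ∉ [-1.2, -0.8) ⇒ out
candidate 2: (m,n)=(-12,-3) → π∥ = -12-3·λ ≈ -27.5777, π⊥ = -12-3·λ' ≈ -11.4223 ∉ [-1.2, -0.8) ⇒ out
candidate 3: (m,n)=(-1,3) → π∥ = -1+3·λ ≈ 14.5777, π⊥ = -1+3·λ' ≈ -1.5777 ∉ [-1.2, -0.8) ⇒ out
candidate 4: (m,n)=(0,7) → π∥ = 0+7·λ ≈ 36.3481, π⊥ = 0+7·λ' ≈ -1.3481 ∉ [-1.2, -0.8) ⇒ out
candidate 5: (m,n)=(2,12) → π∥ = 2+12·λ ≈ 64.3110, π⊥ = 2+12·λ' ≈ -0.3110 ∉ [-1.2, -0.8) ⇒ out
candidate 6: (m,n)=(-3,-4) → π∥ = -3-4·λ ≈ -23.7703, π⊥ = -3-4·λ' ≈ -2.2297 ∉ [-1.2, -0.8) ⇒ out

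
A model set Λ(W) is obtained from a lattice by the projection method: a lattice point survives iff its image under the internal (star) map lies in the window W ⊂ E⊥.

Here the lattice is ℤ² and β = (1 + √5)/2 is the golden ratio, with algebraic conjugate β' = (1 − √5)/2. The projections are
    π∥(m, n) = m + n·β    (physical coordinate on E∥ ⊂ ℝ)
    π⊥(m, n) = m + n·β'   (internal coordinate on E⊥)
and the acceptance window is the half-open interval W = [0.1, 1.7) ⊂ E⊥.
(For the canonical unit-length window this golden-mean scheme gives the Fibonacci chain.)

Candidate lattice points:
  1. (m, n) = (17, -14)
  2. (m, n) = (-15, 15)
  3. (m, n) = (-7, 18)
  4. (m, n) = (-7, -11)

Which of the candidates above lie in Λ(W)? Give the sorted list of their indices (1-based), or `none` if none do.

none

β' = (1−√5)/2 ≈ -0.6180.
#1 (17,-14): internal coord 17 + (-14)·β' = +25.6525; +25.6525 ∉ [0.1, 1.7) → out
#2 (-15,15): internal coord -15 + (15)·β' = -24.2705; -24.2705 ∉ [0.1, 1.7) → out
#3 (-7,18): internal coord -7 + (18)·β' = -18.1246; -18.1246 ∉ [0.1, 1.7) → out
#4 (-7,-11): internal coord -7 + (-11)·β' = -0.2016; -0.2016 ∉ [0.1, 1.7) → out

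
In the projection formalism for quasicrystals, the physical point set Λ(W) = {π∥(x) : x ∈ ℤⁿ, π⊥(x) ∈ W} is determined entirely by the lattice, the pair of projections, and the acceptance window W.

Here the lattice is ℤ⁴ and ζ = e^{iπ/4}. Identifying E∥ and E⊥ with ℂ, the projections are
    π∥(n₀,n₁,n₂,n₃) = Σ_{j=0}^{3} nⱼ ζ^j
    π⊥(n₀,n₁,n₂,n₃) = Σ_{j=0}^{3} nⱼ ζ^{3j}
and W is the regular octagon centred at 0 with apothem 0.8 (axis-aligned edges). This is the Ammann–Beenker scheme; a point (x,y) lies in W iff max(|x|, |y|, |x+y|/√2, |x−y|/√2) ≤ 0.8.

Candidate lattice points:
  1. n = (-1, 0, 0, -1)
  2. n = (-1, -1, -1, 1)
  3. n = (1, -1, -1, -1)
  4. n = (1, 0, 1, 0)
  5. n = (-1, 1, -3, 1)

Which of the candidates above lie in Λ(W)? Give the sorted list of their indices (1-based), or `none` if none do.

none

With ζ = e^{iπ/4} the internal vectors are ζ^0,ζ^3,ζ^6,ζ^9.
#1 (-1, 0, 0, -1): internal (-1.707107, -0.707107); octagon support 1.707107 vs apothem 0.8 → ∉ W
#2 (-1, -1, -1, 1): internal (0.414214, 1.000000); octagon support 1.000000 vs apothem 0.8 → ∉ W
#3 (1, -1, -1, -1): internal (1.000000, -0.414214); octagon support 1.000000 vs apothem 0.8 → ∉ W
#4 (1, 0, 1, 0): internal (1.000000, -1.000000); octagon support 1.414214 vs apothem 0.8 → ∉ W
#5 (-1, 1, -3, 1): internal (-1.000000, 4.414214); octagon support 4.414214 vs apothem 0.8 → ∉ W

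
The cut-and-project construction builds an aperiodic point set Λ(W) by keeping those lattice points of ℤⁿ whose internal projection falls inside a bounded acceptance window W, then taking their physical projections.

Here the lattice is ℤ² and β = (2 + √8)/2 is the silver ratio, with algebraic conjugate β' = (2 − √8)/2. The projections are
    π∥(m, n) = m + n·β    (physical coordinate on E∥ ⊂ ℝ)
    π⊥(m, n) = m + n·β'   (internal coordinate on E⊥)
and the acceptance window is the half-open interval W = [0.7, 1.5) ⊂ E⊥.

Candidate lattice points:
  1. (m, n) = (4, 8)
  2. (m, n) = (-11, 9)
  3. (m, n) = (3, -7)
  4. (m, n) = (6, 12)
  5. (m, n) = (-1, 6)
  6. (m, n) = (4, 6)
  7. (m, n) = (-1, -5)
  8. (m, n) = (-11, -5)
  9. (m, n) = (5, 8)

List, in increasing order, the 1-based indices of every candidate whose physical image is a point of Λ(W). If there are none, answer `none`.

Compute β' = (2−√8)/2 = -0.4142, so π⊥(m,n) = m -0.4142·n.
#1 (4,8): internal coord 4 + (8)·β' = +0.6863; +0.6863 ∉ [0.7, 1.5) → out
#2 (-11,9): internal coord -11 + (9)·β' = -14.7279; -14.7279 ∉ [0.7, 1.5) → out
#3 (3,-7): internal coord 3 + (-7)·β' = +5.8995; +5.8995 ∉ [0.7, 1.5) → out
#4 (6,12): internal coord 6 + (12)·β' = +1.0294; +1.0294 ∈ [0.7, 1.5) → IN Λ
#5 (-1,6): internal coord -1 + (6)·β' = -3.4853; -3.4853 ∉ [0.7, 1.5) → out
#6 (4,6): internal coord 4 + (6)·β' = +1.5147; +1.5147 ∉ [0.7, 1.5) → out
#7 (-1,-5): internal coord -1 + (-5)·β' = +1.0711; +1.0711 ∈ [0.7, 1.5) → IN Λ
#8 (-11,-5): internal coord -11 + (-5)·β' = -8.9289; -8.9289 ∉ [0.7, 1.5) → out
#9 (5,8): internal coord 5 + (8)·β' = +1.6863; +1.6863 ∉ [0.7, 1.5) → out

4, 7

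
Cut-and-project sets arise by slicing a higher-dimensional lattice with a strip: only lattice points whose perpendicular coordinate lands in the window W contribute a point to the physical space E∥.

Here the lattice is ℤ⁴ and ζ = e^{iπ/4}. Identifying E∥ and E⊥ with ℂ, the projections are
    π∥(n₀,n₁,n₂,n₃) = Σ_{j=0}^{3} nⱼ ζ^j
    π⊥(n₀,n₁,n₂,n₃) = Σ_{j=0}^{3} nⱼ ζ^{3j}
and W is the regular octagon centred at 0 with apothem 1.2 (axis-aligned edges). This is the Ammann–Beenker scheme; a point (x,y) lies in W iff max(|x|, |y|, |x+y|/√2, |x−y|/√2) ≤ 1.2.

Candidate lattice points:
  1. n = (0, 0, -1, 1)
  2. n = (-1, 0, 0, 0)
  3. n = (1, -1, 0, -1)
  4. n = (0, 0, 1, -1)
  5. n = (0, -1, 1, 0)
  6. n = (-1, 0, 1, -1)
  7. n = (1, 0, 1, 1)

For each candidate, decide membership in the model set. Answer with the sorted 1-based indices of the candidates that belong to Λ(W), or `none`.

Internal map: ζ^{3j} for j=0..3 gives (1,0), (−√2/2,√2/2), (0,−1), (√2/2,√2/2).
candidate 1: n = (0, 0, -1, 1) → π⊥ ≈ (+0.7071, +1.7071); max(|x|,|y|,|x±y|/√2) = 1.7071 > 1.2 ⇒ ∉ W
candidate 2: n = (-1, 0, 0, 0) → π⊥ ≈ (-1.0000, +0.0000); max(|x|,|y|,|x±y|/√2) = 1.0000 ≤ 1.2 ⇒ ∈ W
candidate 3: n = (1, -1, 0, -1) → π⊥ ≈ (+1.0000, -1.4142); max(|x|,|y|,|x±y|/√2) = 1.7071 > 1.2 ⇒ ∉ W
candidate 4: n = (0, 0, 1, -1) → π⊥ ≈ (-0.7071, -1.7071); max(|x|,|y|,|x±y|/√2) = 1.7071 > 1.2 ⇒ ∉ W
candidate 5: n = (0, -1, 1, 0) → π⊥ ≈ (+0.7071, -1.7071); max(|x|,|y|,|x±y|/√2) = 1.7071 > 1.2 ⇒ ∉ W
candidate 6: n = (-1, 0, 1, -1) → π⊥ ≈ (-1.7071, -1.7071); max(|x|,|y|,|x±y|/√2) = 2.4142 > 1.2 ⇒ ∉ W
candidate 7: n = (1, 0, 1, 1) → π⊥ ≈ (+1.7071, -0.2929); max(|x|,|y|,|x±y|/√2) = 1.7071 > 1.2 ⇒ ∉ W

2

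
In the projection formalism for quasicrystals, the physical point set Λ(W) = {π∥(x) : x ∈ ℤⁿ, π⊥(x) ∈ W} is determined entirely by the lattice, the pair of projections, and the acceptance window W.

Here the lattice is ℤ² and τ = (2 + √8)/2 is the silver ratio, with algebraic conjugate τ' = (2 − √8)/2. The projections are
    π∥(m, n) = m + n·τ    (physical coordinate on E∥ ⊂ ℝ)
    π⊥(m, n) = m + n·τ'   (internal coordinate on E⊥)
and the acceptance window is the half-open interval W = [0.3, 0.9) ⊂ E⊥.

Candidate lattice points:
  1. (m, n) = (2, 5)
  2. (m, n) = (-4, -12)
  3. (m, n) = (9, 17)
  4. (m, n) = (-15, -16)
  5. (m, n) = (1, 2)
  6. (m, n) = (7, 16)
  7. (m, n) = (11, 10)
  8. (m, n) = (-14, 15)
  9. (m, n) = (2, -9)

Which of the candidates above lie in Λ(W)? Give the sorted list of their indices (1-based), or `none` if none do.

τ' = (2−√8)/2 ≈ -0.414214.
candidate 1: (m,n)=(2,5) → π∥ = 2+5·τ ≈ 14.071068, π⊥ = 2+5·τ' ≈ -0.071068 ∉ [0.3, 0.9) ⇒ out
candidate 2: (m,n)=(-4,-12) → π∥ = -4-12·τ ≈ -32.970563, π⊥ = -4-12·τ' ≈ 0.970563 ∉ [0.3, 0.9) ⇒ out
candidate 3: (m,n)=(9,17) → π∥ = 9+17·τ ≈ 50.041631, π⊥ = 9+17·τ' ≈ 1.958369 ∉ [0.3, 0.9) ⇒ out
candidate 4: (m,n)=(-15,-16) → π∥ = -15-16·τ ≈ -53.627417, π⊥ = -15-16·τ' ≈ -8.372583 ∉ [0.3, 0.9) ⇒ out
candidate 5: (m,n)=(1,2) → π∥ = 1+2·τ ≈ 5.828427, π⊥ = 1+2·τ' ≈ 0.171573 ∉ [0.3, 0.9) ⇒ out
candidate 6: (m,n)=(7,16) → π∥ = 7+16·τ ≈ 45.627417, π⊥ = 7+16·τ' ≈ 0.372583 ∈ [0.3, 0.9) ⇒ IN Λ
candidate 7: (m,n)=(11,10) → π∥ = 11+10·τ ≈ 35.142136, π⊥ = 11+10·τ' ≈ 6.857864 ∉ [0.3, 0.9) ⇒ out
candidate 8: (m,n)=(-14,15) → π∥ = -14+15·τ ≈ 22.213203, π⊥ = -14+15·τ' ≈ -20.213203 ∉ [0.3, 0.9) ⇒ out
candidate 9: (m,n)=(2,-9) → π∥ = 2-9·τ ≈ -19.727922, π⊥ = 2-9·τ' ≈ 5.727922 ∉ [0.3, 0.9) ⇒ out

6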